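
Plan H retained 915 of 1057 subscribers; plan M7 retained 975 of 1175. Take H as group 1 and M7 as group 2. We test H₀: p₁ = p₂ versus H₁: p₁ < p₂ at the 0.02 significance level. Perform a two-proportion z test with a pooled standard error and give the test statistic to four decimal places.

z = 2.3491

p̂₁ = 915/1057 = 0.865658, p̂₂ = 975/1175 = 0.829787.
Pooled p̂ = (915+975)/(1057+1175) = 1890/2232 = 0.846774.
SE = √(p̂(1−p̂)(1/n₁+1/n₂)) = √(0.846774·0.153226·0.00179714) = √(0.000233174) = 0.015270.
z = (0.865658 − 0.829787)/0.015270 = 0.035871/0.015270 = 2.3491.
p-value = P(Z < 2.349) ≈ 0.9906. With α = 0.02, fail to reject H₀.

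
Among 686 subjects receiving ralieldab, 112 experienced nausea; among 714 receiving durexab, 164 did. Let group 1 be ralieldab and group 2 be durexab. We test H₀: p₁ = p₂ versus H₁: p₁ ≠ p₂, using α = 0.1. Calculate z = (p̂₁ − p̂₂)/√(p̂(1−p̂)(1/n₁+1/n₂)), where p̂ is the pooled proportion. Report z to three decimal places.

p̂₁ = 112/686 ≈ 0.16327, p̂₂ = 164/714 ≈ 0.22969.
Pooled p̂ = (112+164)/(686+714) = 276/1400 = 0.19714.
SE = √(0.158278 × 0.00285829) = 0.02127.
z = (0.16327 − 0.22969)/0.02127 = -0.06642/0.02127 = -3.123.
p-value = 2·P(Z > 3.123) ≈ 0.0018. With α = 0.1, reject H₀.

z = -3.123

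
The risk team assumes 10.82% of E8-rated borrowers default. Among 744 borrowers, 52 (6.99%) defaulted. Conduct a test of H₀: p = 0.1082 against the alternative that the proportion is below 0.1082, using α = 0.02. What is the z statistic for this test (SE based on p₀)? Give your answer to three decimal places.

z = -3.364

p̂ = 52/744 ≈ 0.069892.
Standard error under H₀: √(0.1082×0.8918/744) = 0.011388.
z = (0.069892 − 0.1082)/0.011388 = -0.038308/0.011388 = -3.364.
p-value = P(Z < -3.364) ≈ 0.0004. With α = 0.02, reject H₀.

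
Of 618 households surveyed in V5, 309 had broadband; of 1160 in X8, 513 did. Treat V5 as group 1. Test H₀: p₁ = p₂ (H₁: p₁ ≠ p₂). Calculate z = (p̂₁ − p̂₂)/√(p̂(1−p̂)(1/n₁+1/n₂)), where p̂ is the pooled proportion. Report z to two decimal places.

z = 2.33

p̂₁ = 309/618 = 0.5000, p̂₂ = 513/1160 = 0.4422.
Pooled p̂ = (309+513)/(618+1160) = 822/1778 = 0.4623.
SE = √(0.24858 × 0.00248019) = 0.0248.
z = (0.5000 − 0.4422)/0.0248 = 0.0578/0.0248 = 2.33.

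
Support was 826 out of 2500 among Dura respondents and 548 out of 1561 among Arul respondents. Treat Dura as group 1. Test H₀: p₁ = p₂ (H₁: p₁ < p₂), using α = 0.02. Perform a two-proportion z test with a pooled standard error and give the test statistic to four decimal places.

p̂₁ = 826/2500 ≈ 0.330400, p̂₂ = 548/1561 ≈ 0.351057.
Pooled p̂ = (826+548)/(2500+1561) = 1374/4061 = 0.338340.
SE = √(p̂(1−p̂)(1/n₁+1/n₂)) = √(0.338340·0.661660·0.00104061) = √(0.000232958) = 0.015263.
z = (0.330400 − 0.351057)/0.015263 = -0.020657/0.015263 = -1.3534.
p-value = P(Z < -1.353) ≈ 0.0880; since p > α = 0.02, fail to reject H₀.

z = -1.3534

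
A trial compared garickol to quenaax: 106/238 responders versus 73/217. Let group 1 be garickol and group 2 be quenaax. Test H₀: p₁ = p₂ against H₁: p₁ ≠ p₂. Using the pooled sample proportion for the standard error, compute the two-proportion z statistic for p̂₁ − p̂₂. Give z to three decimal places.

p̂₁ = 106/238 = 0.44538, p̂₂ = 73/217 = 0.33641.
Pooled p̂ = (106+73)/(238+217) = 179/455 = 0.39341.
SE = √(0.238638 × 0.00880998) = 0.04585.
z = (0.44538 − 0.33641)/0.04585 = 0.10897/0.04585 = 2.377.

z = 2.377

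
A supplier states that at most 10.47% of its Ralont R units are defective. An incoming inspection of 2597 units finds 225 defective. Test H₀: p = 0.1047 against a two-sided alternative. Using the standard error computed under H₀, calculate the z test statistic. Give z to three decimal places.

z = -3.006

p̂ = 225/2597 = 0.086638.
SE = √(p₀(1−p₀)/n) = √(0.093738/2597) = 0.006008.
z = (0.086638 − 0.1047)/0.006008 = -0.018062/0.006008 = -3.006.
p-value = 2·P(Z > 3.006) ≈ 0.0026.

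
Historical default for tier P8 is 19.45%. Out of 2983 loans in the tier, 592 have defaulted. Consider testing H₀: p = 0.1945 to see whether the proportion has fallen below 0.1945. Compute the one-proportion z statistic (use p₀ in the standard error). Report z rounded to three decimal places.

z = 0.546

p̂ = 592/2983 ≈ 0.19846.
Standard error under H₀: √(0.1945×0.8055/2983) = 0.00725.
z = (0.19846 − 0.1945)/0.00725 = 0.00396/0.00725 = 0.546.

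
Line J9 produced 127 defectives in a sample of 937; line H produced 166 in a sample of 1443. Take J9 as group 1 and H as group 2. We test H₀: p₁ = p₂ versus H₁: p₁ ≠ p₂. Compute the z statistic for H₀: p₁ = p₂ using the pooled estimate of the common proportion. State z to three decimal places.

z = 1.487

p̂₁ = 127/937 ≈ 0.135539, p̂₂ = 166/1443 ≈ 0.115038.
Pooled p̂ = (127+166)/(937+1443) = 293/2380 = 0.123109.
SE = √(p̂(1−p̂)(1/n₁+1/n₂)) = √(0.123109·0.876891·0.00176024) = √(0.000190023) = 0.013785.
z = (0.135539 − 0.115038)/0.013785 = 0.020501/0.013785 = 1.487.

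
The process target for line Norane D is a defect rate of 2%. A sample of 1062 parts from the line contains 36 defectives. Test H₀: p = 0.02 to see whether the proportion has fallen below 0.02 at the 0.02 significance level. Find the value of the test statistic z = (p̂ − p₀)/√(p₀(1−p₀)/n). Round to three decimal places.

z = 3.235

p̂ = 36/1062 ≈ 0.033898.
SE = √(p₀(1−p₀)/n) = √(0.0196/1062) = 0.004296.
z = (0.033898 − 0.02)/0.004296 = 0.013898/0.004296 = 3.235.
p-value = P(Z < 3.235) ≈ 0.9994; since p > α = 0.02, fail to reject H₀.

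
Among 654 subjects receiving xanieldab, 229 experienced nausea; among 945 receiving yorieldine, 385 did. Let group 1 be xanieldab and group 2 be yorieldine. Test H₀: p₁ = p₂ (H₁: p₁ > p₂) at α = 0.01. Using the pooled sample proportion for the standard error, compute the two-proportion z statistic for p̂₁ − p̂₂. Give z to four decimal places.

p̂₁ = 229/654 = 0.350153, p̂₂ = 385/945 = 0.407407.
Pooled p̂ = (229+385)/(654+945) = 614/1599 = 0.383990.
SE = √(0.236542 × 0.00258725) = 0.024738.
z = (0.350153 − 0.407407)/0.024738 = -0.057254/0.024738 = -2.3144.
p-value = P(Z > -2.314) ≈ 0.9897, so at α = 0.01 we fail to reject H₀.

z = -2.3144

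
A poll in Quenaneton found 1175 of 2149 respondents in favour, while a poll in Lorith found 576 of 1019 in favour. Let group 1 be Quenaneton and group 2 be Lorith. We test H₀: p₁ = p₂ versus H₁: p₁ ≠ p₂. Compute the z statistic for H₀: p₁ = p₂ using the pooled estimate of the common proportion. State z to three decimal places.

p̂₁ = 1175/2149 ≈ 0.54677, p̂₂ = 576/1019 ≈ 0.56526.
Pooled p̂ = (1175+576)/(2149+1019) = 1751/3168 = 0.55271.
SE = √(0.247221 × 0.00144669) = 0.01891.
z = (0.54677 − 0.56526)/0.01891 = -0.01849/0.01891 = -0.978.
Two-sided p-value ≈ 2·Φ(−0.978) = 0.3281.

z = -0.978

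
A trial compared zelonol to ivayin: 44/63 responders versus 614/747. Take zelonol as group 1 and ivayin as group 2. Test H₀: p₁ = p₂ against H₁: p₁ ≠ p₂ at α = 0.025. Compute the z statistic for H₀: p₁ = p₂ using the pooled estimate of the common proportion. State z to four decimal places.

p̂₁ = 44/63 ≈ 0.6984127, p̂₂ = 614/747 ≈ 0.8219545.
Pooled p̂ = (44+614)/(63+747) = 658/810 = 0.8123457.
SE = √(0.15244 × 0.0172117) = 0.0512226.
z = (0.6984127 − 0.8219545)/0.0512226 = -0.1235418/0.0512226 = -2.4119.
Two-sided p-value ≈ 2·Φ(−2.412) = 0.0159. With α = 0.025, reject H₀.

z = -2.4119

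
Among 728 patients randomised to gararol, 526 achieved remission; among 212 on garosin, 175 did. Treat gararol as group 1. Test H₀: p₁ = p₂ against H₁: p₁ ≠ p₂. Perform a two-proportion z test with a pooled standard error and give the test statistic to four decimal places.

p̂₁ = 526/728 = 0.722527, p̂₂ = 175/212 = 0.825472.
Pooled p̂ = (526+175)/(728+212) = 701/940 = 0.745745.
SE = √(0.18961 × 0.00609061) = 0.033983.
z = (0.722527 − 0.825472)/0.033983 = -0.102945/0.033983 = -3.0293.
p-value = 2·P(Z > 3.029) ≈ 0.0025.

z = -3.0293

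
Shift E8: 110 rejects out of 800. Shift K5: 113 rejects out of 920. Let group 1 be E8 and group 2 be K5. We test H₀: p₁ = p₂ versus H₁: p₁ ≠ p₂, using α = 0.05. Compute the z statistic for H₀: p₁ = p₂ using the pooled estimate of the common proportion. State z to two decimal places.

p̂₁ = 110/800 = 0.13750, p̂₂ = 113/920 = 0.12283.
Pooled p̂ = (110+113)/(800+920) = 223/1720 = 0.12965.
SE = √(0.112842 × 0.00233696) = 0.01624.
z = (0.13750 − 0.12283)/0.01624 = 0.01467/0.01624 = 0.90.
p-value = 2·P(Z > 0.904) ≈ 0.3662; since p > α = 0.05, fail to reject H₀.

z = 0.90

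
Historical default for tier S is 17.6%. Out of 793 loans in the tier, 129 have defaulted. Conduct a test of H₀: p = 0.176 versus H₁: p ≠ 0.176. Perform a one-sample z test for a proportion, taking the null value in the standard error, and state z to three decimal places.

p̂ = 129/793 ≈ 0.1626734.
Under H₀, SE = √(0.176·0.824/793) = √(0.00018288) = 0.0135233.
z = (0.1626734 − 0.176)/0.0135233 = -0.0133266/0.0135233 = -0.985.
p-value = 2·P(Z > 0.985) ≈ 0.3244.

z = -0.985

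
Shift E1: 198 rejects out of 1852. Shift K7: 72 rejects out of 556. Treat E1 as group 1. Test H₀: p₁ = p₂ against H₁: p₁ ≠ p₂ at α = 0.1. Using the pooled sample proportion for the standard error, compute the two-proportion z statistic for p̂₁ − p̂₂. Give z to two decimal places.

p̂₁ = 198/1852 = 0.1069, p̂₂ = 72/556 = 0.1295.
Pooled p̂ = (198+72)/(1852+556) = 270/2408 = 0.1121.
SE = √(0.099554 × 0.00233852) = 0.0153.
z = (0.1069 − 0.1295)/0.0153 = -0.0226/0.0153 = -1.48.
p-value = 2·P(Z > 1.480) ≈ 0.1388. With α = 0.1, fail to reject H₀.

z = -1.48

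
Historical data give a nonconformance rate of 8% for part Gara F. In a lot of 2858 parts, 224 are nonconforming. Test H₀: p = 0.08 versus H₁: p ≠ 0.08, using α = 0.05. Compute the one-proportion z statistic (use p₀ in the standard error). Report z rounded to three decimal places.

z = -0.320

p̂ = 224/2858 ≈ 0.07838.
Under H₀, SE = √(0.08·0.92/2858) = √(2.57523e-05) = 0.00507.
z = (0.07838 − 0.08)/0.00507 = -0.00162/0.00507 = -0.320.
Two-sided p-value ≈ 2·Φ(−0.320) = 0.7490. With α = 0.05, fail to reject H₀.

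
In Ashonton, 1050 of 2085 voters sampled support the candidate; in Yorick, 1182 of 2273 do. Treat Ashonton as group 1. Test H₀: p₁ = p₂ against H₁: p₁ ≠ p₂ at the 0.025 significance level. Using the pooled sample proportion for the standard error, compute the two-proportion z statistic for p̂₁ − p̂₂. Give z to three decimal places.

z = -1.083

p̂₁ = 1050/2085 = 0.50360, p̂₂ = 1182/2273 = 0.52002.
Pooled p̂ = (1050+1182)/(2085+2273) = 2232/4358 = 0.51216.
SE = √(p̂(1−p̂)(1/n₁+1/n₂)) = √(0.51216·0.48784·0.000919564) = √(0.000229755) = 0.01516.
z = (0.50360 − 0.52002)/0.01516 = -0.01642/0.01516 = -1.083.
Two-sided p-value ≈ 2·Φ(−1.083) = 0.2787. With α = 0.025, fail to reject H₀.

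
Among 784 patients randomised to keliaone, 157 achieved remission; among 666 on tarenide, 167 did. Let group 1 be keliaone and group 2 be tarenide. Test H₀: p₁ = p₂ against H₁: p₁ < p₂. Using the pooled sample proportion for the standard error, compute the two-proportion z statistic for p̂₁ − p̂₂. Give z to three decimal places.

p̂₁ = 157/784 ≈ 0.20026, p̂₂ = 167/666 ≈ 0.25075.
Pooled p̂ = (157+167)/(784+666) = 324/1450 = 0.22345.
SE = √(p̂(1−p̂)(1/n₁+1/n₂)) = √(0.22345·0.77655·0.00277701) = √(0.000481865) = 0.02195.
z = (0.20026 − 0.25075)/0.02195 = -0.05049/0.02195 = -2.300.

z = -2.300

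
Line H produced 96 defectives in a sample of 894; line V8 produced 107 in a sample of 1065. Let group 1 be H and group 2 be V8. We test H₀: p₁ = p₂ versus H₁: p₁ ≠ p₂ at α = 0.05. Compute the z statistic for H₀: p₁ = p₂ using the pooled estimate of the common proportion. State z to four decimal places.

z = 0.5001

p̂₁ = 96/894 = 0.107383, p̂₂ = 107/1065 = 0.100469.
Pooled p̂ = (96+107)/(894+1065) = 203/1959 = 0.103624.
SE = √(p̂(1−p̂)(1/n₁+1/n₂)) = √(0.103624·0.896376·0.00205754) = √(0.000191117) = 0.013825.
z = (0.107383 − 0.100469)/0.013825 = 0.006914/0.013825 = 0.5001.
Two-sided p-value ≈ 2·Φ(−0.500) = 0.6170, so at α = 0.05 we fail to reject H₀.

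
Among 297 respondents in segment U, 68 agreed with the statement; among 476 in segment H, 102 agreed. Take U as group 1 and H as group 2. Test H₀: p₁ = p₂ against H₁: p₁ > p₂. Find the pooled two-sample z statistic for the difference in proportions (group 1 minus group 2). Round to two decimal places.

p̂₁ = 68/297 = 0.2290, p̂₂ = 102/476 = 0.2143.
Pooled p̂ = (68+102)/(297+476) = 170/773 = 0.2199.
SE = √(p̂(1−p̂)(1/n₁+1/n₂)) = √(0.2199·0.7801·0.00546784) = √(0.000938044) = 0.0306.
z = (0.2290 − 0.2143)/0.0306 = 0.0147/0.0306 = 0.48.
p-value = P(Z > 0.479) ≈ 0.3160.

z = 0.48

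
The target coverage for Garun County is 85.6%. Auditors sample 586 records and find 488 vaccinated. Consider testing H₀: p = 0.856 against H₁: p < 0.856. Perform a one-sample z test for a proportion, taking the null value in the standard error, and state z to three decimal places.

p̂ = 488/586 = 0.832765.
Under H₀, SE = √(0.856·0.144/586) = √(0.000210348) = 0.014503.
z = (0.832765 − 0.856)/0.014503 = -0.023235/0.014503 = -1.602.

z = -1.602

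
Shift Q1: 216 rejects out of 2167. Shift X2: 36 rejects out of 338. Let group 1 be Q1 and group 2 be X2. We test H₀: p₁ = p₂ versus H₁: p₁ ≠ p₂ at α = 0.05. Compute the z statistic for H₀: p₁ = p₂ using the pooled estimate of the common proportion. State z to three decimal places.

p̂₁ = 216/2167 = 0.09968, p̂₂ = 36/338 = 0.10651.
Pooled p̂ = (216+36)/(2167+338) = 252/2505 = 0.10060.
SE = √(0.0904787 × 0.00342005) = 0.01759.
z = (0.09968 − 0.10651)/0.01759 = -0.00683/0.01759 = -0.388.
p-value = 2·P(Z > 0.388) ≈ 0.6977. With α = 0.05, fail to reject H₀.

z = -0.388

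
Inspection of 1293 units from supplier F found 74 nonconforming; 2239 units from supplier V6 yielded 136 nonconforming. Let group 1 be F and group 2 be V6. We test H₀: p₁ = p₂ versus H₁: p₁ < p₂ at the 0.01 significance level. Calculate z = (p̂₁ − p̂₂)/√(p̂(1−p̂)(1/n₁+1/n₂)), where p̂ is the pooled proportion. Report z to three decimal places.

p̂₁ = 74/1293 = 0.05723, p̂₂ = 136/2239 = 0.06074.
Pooled p̂ = (74+136)/(1293+2239) = 210/3532 = 0.05946.
SE = √(0.0559213 × 0.00122002) = 0.00826.
z = (0.05723 − 0.06074)/0.00826 = -0.00351/0.00826 = -0.425.
p-value = P(Z < -0.425) ≈ 0.3354; since p > α = 0.01, fail to reject H₀.

z = -0.425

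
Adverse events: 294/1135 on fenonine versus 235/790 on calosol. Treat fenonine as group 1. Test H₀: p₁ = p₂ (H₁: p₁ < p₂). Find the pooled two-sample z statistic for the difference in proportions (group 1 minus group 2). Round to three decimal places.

p̂₁ = 294/1135 ≈ 0.259031, p̂₂ = 235/790 ≈ 0.297468.
Pooled p̂ = (294+235)/(1135+790) = 529/1925 = 0.274805.
SE = √(0.199287 × 0.00214688) = 0.020684.
z = (0.259031 − 0.297468)/0.020684 = -0.038437/0.020684 = -1.858.

z = -1.858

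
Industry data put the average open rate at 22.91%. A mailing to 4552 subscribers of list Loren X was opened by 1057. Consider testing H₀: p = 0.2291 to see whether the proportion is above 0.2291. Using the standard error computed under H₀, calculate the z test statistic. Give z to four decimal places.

p̂ = 1057/4552 ≈ 0.232206.
Standard error under H₀: √(0.2291×0.7709/4552) = 0.006229.
z = (0.232206 − 0.2291)/0.006229 = 0.003106/0.006229 = 0.4986.

z = 0.4986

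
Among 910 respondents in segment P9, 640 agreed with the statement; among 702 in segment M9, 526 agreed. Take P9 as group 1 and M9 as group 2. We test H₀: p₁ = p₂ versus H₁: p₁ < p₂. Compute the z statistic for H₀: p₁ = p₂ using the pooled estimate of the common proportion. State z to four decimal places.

z = -2.0466

p̂₁ = 640/910 = 0.703297, p̂₂ = 526/702 = 0.749288.
Pooled p̂ = (640+526)/(910+702) = 1166/1612 = 0.723325.
SE = √(0.200126 × 0.0025234) = 0.022472.
z = (0.703297 − 0.749288)/0.022472 = -0.045991/0.022472 = -2.0466.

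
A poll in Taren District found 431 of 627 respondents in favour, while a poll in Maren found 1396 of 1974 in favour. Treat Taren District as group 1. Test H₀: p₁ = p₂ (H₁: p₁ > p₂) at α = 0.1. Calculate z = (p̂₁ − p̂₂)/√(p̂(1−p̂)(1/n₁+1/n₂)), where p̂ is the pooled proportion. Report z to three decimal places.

p̂₁ = 431/627 = 0.68740, p̂₂ = 1396/1974 = 0.70719.
Pooled p̂ = (431+1396)/(627+1974) = 1827/2601 = 0.70242.
SE = √(p̂(1−p̂)(1/n₁+1/n₂)) = √(0.70242·0.29758·0.00210148) = √(0.000439263) = 0.02096.
z = (0.68740 − 0.70719)/0.02096 = -0.01979/0.02096 = -0.944.
p-value = P(Z > -0.944) ≈ 0.8275, so at α = 0.1 we fail to reject H₀.

z = -0.944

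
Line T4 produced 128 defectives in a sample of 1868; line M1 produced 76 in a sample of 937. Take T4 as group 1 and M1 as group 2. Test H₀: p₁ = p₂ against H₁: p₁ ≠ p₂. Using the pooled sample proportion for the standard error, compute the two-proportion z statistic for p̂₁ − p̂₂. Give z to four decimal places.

z = -1.2108

p̂₁ = 128/1868 ≈ 0.0685225, p̂₂ = 76/937 ≈ 0.0811099.
Pooled p̂ = (128+76)/(1868+937) = 204/2805 = 0.0727273.
SE = √(0.067438 × 0.00160257) = 0.0103959.
z = (0.0685225 − 0.0811099)/0.0103959 = -0.0125874/0.0103959 = -1.2108.
p-value = 2·P(Z > 1.211) ≈ 0.2260.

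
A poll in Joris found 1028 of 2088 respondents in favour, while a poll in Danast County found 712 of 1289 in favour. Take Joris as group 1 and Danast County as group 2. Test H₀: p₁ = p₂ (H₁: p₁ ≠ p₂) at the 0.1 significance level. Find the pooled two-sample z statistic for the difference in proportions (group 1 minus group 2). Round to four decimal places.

p̂₁ = 1028/2088 = 0.492337, p̂₂ = 712/1289 = 0.552366.
Pooled p̂ = (1028+712)/(2088+1289) = 1740/3377 = 0.515250.
SE = √(0.249767 × 0.00125472) = 0.017703.
z = (0.492337 − 0.552366)/0.017703 = -0.060029/0.017703 = -3.3909.
Two-sided p-value ≈ 2·Φ(−3.391) = 0.0007, so at α = 0.1 we reject H₀.

z = -3.3909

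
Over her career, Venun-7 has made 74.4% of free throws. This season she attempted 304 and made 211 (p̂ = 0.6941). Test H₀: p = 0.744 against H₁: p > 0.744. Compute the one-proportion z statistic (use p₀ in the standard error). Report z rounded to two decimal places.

z = -1.99

p̂ = 211/304 = 0.69408.
SE = √(p₀(1−p₀)/n) = √(0.19046/304) = 0.02503.
z = (0.69408 − 0.744)/0.02503 = -0.04992/0.02503 = -1.99.
p-value = P(Z > -1.994) ≈ 0.9769.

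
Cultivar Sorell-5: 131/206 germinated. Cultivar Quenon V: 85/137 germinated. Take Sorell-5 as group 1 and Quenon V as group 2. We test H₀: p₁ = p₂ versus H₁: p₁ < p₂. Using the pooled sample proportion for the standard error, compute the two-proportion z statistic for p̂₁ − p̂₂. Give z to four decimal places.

z = 0.2909

p̂₁ = 131/206 = 0.635922, p̂₂ = 85/137 = 0.620438.
Pooled p̂ = (131+85)/(206+137) = 216/343 = 0.629738.
SE = √(0.233168 × 0.0121536) = 0.053234.
z = (0.635922 − 0.620438)/0.053234 = 0.015484/0.053234 = 0.2909.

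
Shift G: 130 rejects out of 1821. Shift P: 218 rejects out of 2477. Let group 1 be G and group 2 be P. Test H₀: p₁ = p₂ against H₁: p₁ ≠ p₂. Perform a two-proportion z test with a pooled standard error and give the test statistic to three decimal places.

p̂₁ = 130/1821 = 0.07139, p̂₂ = 218/2477 = 0.08801.
Pooled p̂ = (130+218)/(1821+2477) = 348/4298 = 0.08097.
SE = √(p̂(1−p̂)(1/n₁+1/n₂)) = √(0.08097·0.91903·0.000952863) = √(7.09045e-05) = 0.00842.
z = (0.07139 − 0.08801)/0.00842 = -0.01662/0.00842 = -1.974.
Two-sided p-value ≈ 2·Φ(−1.974) = 0.0484.

z = -1.974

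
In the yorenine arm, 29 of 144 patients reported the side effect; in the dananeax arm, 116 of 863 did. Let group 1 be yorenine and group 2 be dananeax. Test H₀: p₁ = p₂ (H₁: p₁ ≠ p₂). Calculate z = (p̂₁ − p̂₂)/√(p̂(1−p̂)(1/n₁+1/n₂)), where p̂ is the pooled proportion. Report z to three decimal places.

p̂₁ = 29/144 ≈ 0.201389, p̂₂ = 116/863 ≈ 0.134415.
Pooled p̂ = (29+116)/(144+863) = 145/1007 = 0.143992.
SE = √(0.123258 × 0.00810319) = 0.031604.
z = (0.201389 − 0.134415)/0.031604 = 0.066974/0.031604 = 2.119.
p-value = 2·P(Z > 2.119) ≈ 0.0341.

z = 2.119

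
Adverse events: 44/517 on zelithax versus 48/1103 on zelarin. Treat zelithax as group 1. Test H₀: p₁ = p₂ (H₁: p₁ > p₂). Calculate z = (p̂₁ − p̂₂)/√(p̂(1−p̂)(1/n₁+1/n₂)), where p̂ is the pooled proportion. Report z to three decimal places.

p̂₁ = 44/517 ≈ 0.085106, p̂₂ = 48/1103 ≈ 0.043518.
Pooled p̂ = (44+48)/(517+1103) = 92/1620 = 0.056790.
SE = √(p̂(1−p̂)(1/n₁+1/n₂)) = √(0.056790·0.943210·0.00284085) = √(0.00015217) = 0.012336.
z = (0.085106 − 0.043518)/0.012336 = 0.041588/0.012336 = 3.371.
p-value = P(Z > 3.371) ≈ 0.0004.

z = 3.371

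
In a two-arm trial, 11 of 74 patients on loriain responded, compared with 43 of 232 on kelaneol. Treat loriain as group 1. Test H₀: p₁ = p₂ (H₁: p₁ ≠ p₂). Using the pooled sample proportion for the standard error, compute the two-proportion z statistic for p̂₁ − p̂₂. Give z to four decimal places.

p̂₁ = 11/74 ≈ 0.148649, p̂₂ = 43/232 ≈ 0.185345.
Pooled p̂ = (11+43)/(74+232) = 54/306 = 0.176471.
SE = √(p̂(1−p̂)(1/n₁+1/n₂)) = √(0.176471·0.823529·0.0178239) = √(0.00259032) = 0.050895.
z = (0.148649 − 0.185345)/0.050895 = -0.036696/0.050895 = -0.7210.

z = -0.7210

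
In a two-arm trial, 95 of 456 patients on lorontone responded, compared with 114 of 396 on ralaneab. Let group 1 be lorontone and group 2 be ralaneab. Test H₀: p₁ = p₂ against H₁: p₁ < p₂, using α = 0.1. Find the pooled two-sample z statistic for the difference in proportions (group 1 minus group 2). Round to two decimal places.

p̂₁ = 95/456 ≈ 0.2083, p̂₂ = 114/396 ≈ 0.2879.
Pooled p̂ = (95+114)/(456+396) = 209/852 = 0.2453.
SE = √(p̂(1−p̂)(1/n₁+1/n₂)) = √(0.2453·0.7547·0.00471823) = √(0.000873489) = 0.0296.
z = (0.2083 − 0.2879)/0.0296 = -0.0796/0.0296 = -2.69.
p-value = P(Z < -2.691) ≈ 0.0036, so at α = 0.1 we reject H₀.

z = -2.69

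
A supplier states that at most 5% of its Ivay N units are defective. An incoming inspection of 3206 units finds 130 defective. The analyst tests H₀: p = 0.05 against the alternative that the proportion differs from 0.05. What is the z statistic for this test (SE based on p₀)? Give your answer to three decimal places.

z = -2.455

p̂ = 130/3206 ≈ 0.04055.
SE = √(p₀(1−p₀)/n) = √(0.0475/3206) = 0.00385.
z = (0.04055 − 0.05)/0.00385 = -0.00945/0.00385 = -2.455.
p-value = 2·P(Z > 2.455) ≈ 0.0141.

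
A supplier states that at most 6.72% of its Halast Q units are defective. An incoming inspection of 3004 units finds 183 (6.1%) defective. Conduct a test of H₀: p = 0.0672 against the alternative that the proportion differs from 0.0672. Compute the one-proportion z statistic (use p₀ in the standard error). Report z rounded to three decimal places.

z = -1.375

p̂ = 183/3004 ≈ 0.060919.
Under H₀, SE = √(0.0672·0.9328/3004) = √(2.08669e-05) = 0.004568.
z = (0.060919 − 0.0672)/0.004568 = -0.006281/0.004568 = -1.375.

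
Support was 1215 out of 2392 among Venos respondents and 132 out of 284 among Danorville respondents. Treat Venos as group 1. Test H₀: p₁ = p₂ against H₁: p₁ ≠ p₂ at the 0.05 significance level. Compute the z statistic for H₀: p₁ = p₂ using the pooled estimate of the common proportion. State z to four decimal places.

p̂₁ = 1215/2392 = 0.507943, p̂₂ = 132/284 = 0.464789.
Pooled p̂ = (1215+132)/(2392+284) = 1347/2676 = 0.503363.
SE = √(p̂(1−p̂)(1/n₁+1/n₂)) = √(0.503363·0.496637·0.00393919) = √(0.000984752) = 0.031381.
z = (0.507943 − 0.464789)/0.031381 = 0.043154/0.031381 = 1.3752.
p-value = 2·P(Z > 1.375) ≈ 0.1691, so at α = 0.05 we fail to reject H₀.

z = 1.3752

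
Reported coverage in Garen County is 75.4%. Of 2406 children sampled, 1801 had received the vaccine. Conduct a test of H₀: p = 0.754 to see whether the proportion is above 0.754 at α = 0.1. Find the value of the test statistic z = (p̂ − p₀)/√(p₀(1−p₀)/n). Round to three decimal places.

p̂ = 1801/2406 = 0.74855.
Under H₀, SE = √(0.754·0.246/2406) = √(7.70923e-05) = 0.00878.
z = (0.74855 − 0.754)/0.00878 = -0.00545/0.00878 = -0.621.
p-value = P(Z > -0.621) ≈ 0.7328; since p > α = 0.1, fail to reject H₀.

z = -0.621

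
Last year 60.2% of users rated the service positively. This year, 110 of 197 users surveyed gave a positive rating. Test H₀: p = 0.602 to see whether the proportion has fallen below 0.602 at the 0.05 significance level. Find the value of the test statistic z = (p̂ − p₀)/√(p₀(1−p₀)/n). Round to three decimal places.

p̂ = 110/197 = 0.55838.
Standard error under H₀: √(0.602×0.398/197) = 0.03487.
z = (0.55838 − 0.602)/0.03487 = -0.04362/0.03487 = -1.251.
p-value = P(Z < -1.251) ≈ 0.1055, so at α = 0.05 we fail to reject H₀.

z = -1.251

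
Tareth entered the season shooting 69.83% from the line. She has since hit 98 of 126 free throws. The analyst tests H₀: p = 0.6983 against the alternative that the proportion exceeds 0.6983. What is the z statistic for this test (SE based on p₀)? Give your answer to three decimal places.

p̂ = 98/126 ≈ 0.77778.
SE = √(p₀(1−p₀)/n) = √(0.21068/126) = 0.04089.
z = (0.77778 − 0.6983)/0.04089 = 0.07948/0.04089 = 1.944.
p-value = P(Z > 1.944) ≈ 0.0260.

z = 1.944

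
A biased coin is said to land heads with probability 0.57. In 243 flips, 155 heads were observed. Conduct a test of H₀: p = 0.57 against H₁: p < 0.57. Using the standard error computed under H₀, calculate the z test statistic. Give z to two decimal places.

p̂ = 155/243 ≈ 0.6379.
Under H₀, SE = √(0.57·0.43/243) = √(0.00100864) = 0.0318.
z = (0.6379 − 0.57)/0.0318 = 0.0679/0.0318 = 2.14.
p-value = P(Z < 2.137) ≈ 0.9837.

z = 2.14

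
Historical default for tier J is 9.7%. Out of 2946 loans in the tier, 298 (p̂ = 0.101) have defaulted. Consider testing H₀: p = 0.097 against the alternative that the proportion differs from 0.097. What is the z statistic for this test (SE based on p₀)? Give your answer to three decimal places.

z = 0.762

p̂ = 298/2946 ≈ 0.101154.
Standard error under H₀: √(0.097×0.903/2946) = 0.005453.
z = (0.101154 − 0.097)/0.005453 = 0.004154/0.005453 = 0.762.
Two-sided p-value ≈ 2·Φ(−0.762) = 0.4462.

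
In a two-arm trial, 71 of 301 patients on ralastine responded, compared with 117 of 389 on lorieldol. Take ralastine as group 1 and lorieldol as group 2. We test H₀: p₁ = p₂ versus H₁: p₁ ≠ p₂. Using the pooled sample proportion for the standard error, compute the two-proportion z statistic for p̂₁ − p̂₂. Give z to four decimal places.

z = -1.8986

p̂₁ = 71/301 ≈ 0.235880, p̂₂ = 117/389 ≈ 0.300771.
Pooled p̂ = (71+117)/(301+389) = 188/690 = 0.272464.
SE = √(p̂(1−p̂)(1/n₁+1/n₂)) = √(0.272464·0.727536·0.00589295) = √(0.00116814) = 0.034178.
z = (0.235880 − 0.300771)/0.034178 = -0.064891/0.034178 = -1.8986.
Two-sided p-value ≈ 2·Φ(−1.899) = 0.0576.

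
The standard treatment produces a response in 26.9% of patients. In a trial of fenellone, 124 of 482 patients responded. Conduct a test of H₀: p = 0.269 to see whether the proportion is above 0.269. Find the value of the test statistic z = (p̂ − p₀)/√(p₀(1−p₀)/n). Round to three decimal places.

z = -0.581

p̂ = 124/482 ≈ 0.25726.
SE = √(p₀(1−p₀)/n) = √(0.19664/482) = 0.02020.
z = (0.25726 − 0.269)/0.02020 = -0.01174/0.02020 = -0.581.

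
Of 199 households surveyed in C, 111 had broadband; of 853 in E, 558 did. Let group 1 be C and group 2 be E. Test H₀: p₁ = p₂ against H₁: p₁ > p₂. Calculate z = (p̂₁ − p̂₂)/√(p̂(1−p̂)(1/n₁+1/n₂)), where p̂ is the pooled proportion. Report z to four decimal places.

z = -2.5442

p̂₁ = 111/199 = 0.557789, p̂₂ = 558/853 = 0.654162.
Pooled p̂ = (111+558)/(199+853) = 669/1052 = 0.635932.
SE = √(0.231523 × 0.00619746) = 0.037879.
z = (0.557789 − 0.654162)/0.037879 = -0.096373/0.037879 = -2.5442.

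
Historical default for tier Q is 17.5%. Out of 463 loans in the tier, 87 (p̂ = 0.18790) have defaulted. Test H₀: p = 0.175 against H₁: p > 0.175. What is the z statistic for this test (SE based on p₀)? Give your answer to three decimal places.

z = 0.731

p̂ = 87/463 ≈ 0.187905.
SE = √(p₀(1−p₀)/n) = √(0.14437/463) = 0.017659.
z = (0.187905 − 0.175)/0.017659 = 0.012905/0.017659 = 0.731.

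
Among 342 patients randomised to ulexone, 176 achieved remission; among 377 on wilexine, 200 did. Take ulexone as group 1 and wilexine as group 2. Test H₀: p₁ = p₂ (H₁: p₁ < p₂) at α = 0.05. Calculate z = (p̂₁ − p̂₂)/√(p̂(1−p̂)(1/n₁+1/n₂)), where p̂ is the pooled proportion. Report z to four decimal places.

z = -0.4259

p̂₁ = 176/342 ≈ 0.514620, p̂₂ = 200/377 ≈ 0.530504.
Pooled p̂ = (176+200)/(342+377) = 376/719 = 0.522949.
SE = √(0.249473 × 0.0055765) = 0.037299.
z = (0.514620 − 0.530504)/0.037299 = -0.015884/0.037299 = -0.4259.
p-value = P(Z < -0.426) ≈ 0.3351, so at α = 0.05 we fail to reject H₀.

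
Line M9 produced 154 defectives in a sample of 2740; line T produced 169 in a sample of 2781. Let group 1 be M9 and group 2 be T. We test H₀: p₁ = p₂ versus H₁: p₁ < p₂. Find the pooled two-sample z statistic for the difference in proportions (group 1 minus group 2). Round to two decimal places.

p̂₁ = 154/2740 ≈ 0.05620, p̂₂ = 169/2781 ≈ 0.06077.
Pooled p̂ = (154+169)/(2740+2781) = 323/5521 = 0.05850.
SE = √(0.0550812 × 0.000724546) = 0.00632.
z = (0.05620 − 0.06077)/0.00632 = -0.00457/0.00632 = -0.72.
p-value = P(Z < -0.723) ≈ 0.2350.

z = -0.72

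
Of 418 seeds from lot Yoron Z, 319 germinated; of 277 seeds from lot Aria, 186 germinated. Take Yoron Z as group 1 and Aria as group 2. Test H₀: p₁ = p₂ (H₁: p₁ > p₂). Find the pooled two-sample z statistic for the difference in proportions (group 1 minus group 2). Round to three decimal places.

p̂₁ = 319/418 ≈ 0.76316, p̂₂ = 186/277 ≈ 0.67148.
Pooled p̂ = (319+186)/(418+277) = 505/695 = 0.72662.
SE = √(p̂(1−p̂)(1/n₁+1/n₂)) = √(0.72662·0.27338·0.00600245) = √(0.00119235) = 0.03453.
z = (0.76316 − 0.67148)/0.03453 = 0.09168/0.03453 = 2.655.

z = 2.655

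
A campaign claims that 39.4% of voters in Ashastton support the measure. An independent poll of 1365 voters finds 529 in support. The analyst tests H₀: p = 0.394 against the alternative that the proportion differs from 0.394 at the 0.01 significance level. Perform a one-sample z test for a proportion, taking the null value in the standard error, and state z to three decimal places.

z = -0.488

p̂ = 529/1365 ≈ 0.38755.
SE = √(p₀(1−p₀)/n) = √(0.23876/1365) = 0.01323.
z = (0.38755 − 0.394)/0.01323 = -0.00645/0.01323 = -0.488.
p-value = 2·P(Z > 0.488) ≈ 0.6255; since p > α = 0.01, fail to reject H₀.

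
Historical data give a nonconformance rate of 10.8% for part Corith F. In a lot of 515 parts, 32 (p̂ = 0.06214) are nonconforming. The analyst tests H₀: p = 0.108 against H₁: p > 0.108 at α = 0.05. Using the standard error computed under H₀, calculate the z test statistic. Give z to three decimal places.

p̂ = 32/515 ≈ 0.062136.
Under H₀, SE = √(0.108·0.892/515) = √(0.00018706) = 0.013677.
z = (0.062136 − 0.108)/0.013677 = -0.045864/0.013677 = -3.353.
p-value = P(Z > -3.353) ≈ 0.9996; since p > α = 0.05, fail to reject H₀.

z = -3.353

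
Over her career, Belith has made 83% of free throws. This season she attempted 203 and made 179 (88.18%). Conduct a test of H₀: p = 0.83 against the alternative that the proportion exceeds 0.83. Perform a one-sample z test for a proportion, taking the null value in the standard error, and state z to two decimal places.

p̂ = 179/203 = 0.8818.
SE = √(p₀(1−p₀)/n) = √(0.1411/203) = 0.0264.
z = (0.8818 − 0.83)/0.0264 = 0.0518/0.0264 = 1.96.
p-value = P(Z > 1.964) ≈ 0.0248.

z = 1.96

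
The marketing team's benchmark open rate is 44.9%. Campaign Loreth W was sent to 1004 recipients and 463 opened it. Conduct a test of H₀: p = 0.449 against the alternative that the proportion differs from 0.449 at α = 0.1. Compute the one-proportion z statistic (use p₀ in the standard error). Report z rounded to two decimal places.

z = 0.77

p̂ = 463/1004 = 0.46116.
Standard error under H₀: √(0.449×0.551/1004) = 0.01570.
z = (0.46116 − 0.449)/0.01570 = 0.01216/0.01570 = 0.77.
Two-sided p-value ≈ 2·Φ(−0.774) = 0.4387; since p > α = 0.1, fail to reject H₀.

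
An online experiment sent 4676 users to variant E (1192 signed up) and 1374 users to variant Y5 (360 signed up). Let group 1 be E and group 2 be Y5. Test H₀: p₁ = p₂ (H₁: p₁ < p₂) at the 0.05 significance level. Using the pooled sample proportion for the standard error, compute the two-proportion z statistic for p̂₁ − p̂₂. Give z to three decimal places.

z = -0.529

p̂₁ = 1192/4676 ≈ 0.25492, p̂₂ = 360/1374 ≈ 0.26201.
Pooled p̂ = (1192+360)/(4676+1374) = 1552/6050 = 0.25653.
SE = √(0.190722 × 0.00094166) = 0.01340.
z = (0.25492 − 0.26201)/0.01340 = -0.00709/0.01340 = -0.529.
p-value = P(Z < -0.529) ≈ 0.2984; since p > α = 0.05, fail to reject H₀.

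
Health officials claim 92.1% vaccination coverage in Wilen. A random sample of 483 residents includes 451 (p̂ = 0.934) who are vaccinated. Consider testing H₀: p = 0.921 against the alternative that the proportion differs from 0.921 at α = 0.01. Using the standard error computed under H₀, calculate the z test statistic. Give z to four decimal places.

z = 1.0386

p̂ = 451/483 ≈ 0.9337474.
Under H₀, SE = √(0.921·0.079/483) = √(0.00015064) = 0.0122735.
z = (0.9337474 − 0.921)/0.0122735 = 0.0127474/0.0122735 = 1.0386.
p-value = 2·P(Z > 1.039) ≈ 0.2990; since p > α = 0.01, fail to reject H₀.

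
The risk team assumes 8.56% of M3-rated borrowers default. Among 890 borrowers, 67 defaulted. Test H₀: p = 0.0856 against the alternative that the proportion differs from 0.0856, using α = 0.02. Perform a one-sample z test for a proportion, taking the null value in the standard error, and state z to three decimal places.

p̂ = 67/890 ≈ 0.07528.
Standard error under H₀: √(0.0856×0.9144/890) = 0.00938.
z = (0.07528 − 0.0856)/0.00938 = -0.01032/0.00938 = -1.100.
p-value = 2·P(Z > 1.100) ≈ 0.2712; since p > α = 0.02, fail to reject H₀.

z = -1.100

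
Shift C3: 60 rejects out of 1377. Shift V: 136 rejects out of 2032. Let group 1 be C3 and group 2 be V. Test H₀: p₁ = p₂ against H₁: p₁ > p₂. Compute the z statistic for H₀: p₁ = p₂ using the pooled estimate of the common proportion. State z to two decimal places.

z = -2.87

p̂₁ = 60/1377 ≈ 0.04357, p̂₂ = 136/2032 ≈ 0.06693.
Pooled p̂ = (60+136)/(1377+2032) = 196/3409 = 0.05749.
SE = √(p̂(1−p̂)(1/n₁+1/n₂)) = √(0.05749·0.94251·0.00121834) = √(6.6021e-05) = 0.00813.
z = (0.04357 − 0.06693)/0.00813 = -0.02336/0.00813 = -2.87.
p-value = P(Z > -2.874) ≈ 0.9980.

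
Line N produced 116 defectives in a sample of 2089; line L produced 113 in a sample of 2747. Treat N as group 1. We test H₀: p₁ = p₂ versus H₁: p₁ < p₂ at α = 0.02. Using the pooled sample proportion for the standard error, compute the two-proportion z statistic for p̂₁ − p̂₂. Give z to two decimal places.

z = 2.33

p̂₁ = 116/2089 ≈ 0.05553, p̂₂ = 113/2747 ≈ 0.04114.
Pooled p̂ = (116+113)/(2089+2747) = 229/4836 = 0.04735.
SE = √(0.0451109 × 0.000842731) = 0.00617.
z = (0.05553 − 0.04114)/0.00617 = 0.01439/0.00617 = 2.33.
p-value = P(Z < 2.334) ≈ 0.9902; since p > α = 0.02, fail to reject H₀.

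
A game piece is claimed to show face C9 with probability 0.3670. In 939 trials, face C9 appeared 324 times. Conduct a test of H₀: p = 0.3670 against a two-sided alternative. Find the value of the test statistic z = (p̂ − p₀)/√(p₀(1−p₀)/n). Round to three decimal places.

z = -1.396

p̂ = 324/939 ≈ 0.345048.
SE = √(p₀(1−p₀)/n) = √(0.23231/939) = 0.015729.
z = (0.345048 − 0.367)/0.015729 = -0.021952/0.015729 = -1.396.
p-value = 2·P(Z > 1.396) ≈ 0.1628.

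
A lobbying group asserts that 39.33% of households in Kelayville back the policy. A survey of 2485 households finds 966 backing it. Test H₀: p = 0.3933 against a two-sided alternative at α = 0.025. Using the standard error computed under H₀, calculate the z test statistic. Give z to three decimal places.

z = -0.466

p̂ = 966/2485 ≈ 0.38873.
Under H₀, SE = √(0.3933·0.6067/2485) = √(9.60222e-05) = 0.00980.
z = (0.38873 − 0.3933)/0.00980 = -0.00457/0.00980 = -0.466.
Two-sided p-value ≈ 2·Φ(−0.466) = 0.6411, so at α = 0.025 we fail to reject H₀.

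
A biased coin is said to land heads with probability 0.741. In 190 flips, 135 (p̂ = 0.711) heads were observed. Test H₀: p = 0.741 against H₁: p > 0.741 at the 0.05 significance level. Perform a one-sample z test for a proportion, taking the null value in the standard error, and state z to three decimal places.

p̂ = 135/190 = 0.71053.
Under H₀, SE = √(0.741·0.259/190) = √(0.0010101) = 0.03178.
z = (0.71053 − 0.741)/0.03178 = -0.03047/0.03178 = -0.959.
p-value = P(Z > -0.959) ≈ 0.8312, so at α = 0.05 we fail to reject H₀.

z = -0.959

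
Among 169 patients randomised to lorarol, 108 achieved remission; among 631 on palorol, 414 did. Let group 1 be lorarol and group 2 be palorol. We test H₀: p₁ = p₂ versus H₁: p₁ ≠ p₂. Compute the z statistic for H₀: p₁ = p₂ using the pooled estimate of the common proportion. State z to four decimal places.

z = -0.4134

p̂₁ = 108/169 = 0.639053, p̂₂ = 414/631 = 0.656101.
Pooled p̂ = (108+414)/(169+631) = 522/800 = 0.652500.
SE = √(p̂(1−p̂)(1/n₁+1/n₂)) = √(0.652500·0.347500·0.00750195) = √(0.00170102) = 0.041243.
z = (0.639053 − 0.656101)/0.041243 = -0.017048/0.041243 = -0.4134.
p-value = 2·P(Z > 0.413) ≈ 0.6793.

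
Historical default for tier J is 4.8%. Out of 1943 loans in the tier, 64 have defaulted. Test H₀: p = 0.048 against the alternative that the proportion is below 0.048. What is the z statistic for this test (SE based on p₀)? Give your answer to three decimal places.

p̂ = 64/1943 ≈ 0.0329388.
SE = √(p₀(1−p₀)/n) = √(0.045696/1943) = 0.0048496.
z = (0.0329388 − 0.048)/0.0048496 = -0.0150612/0.0048496 = -3.106.
p-value = P(Z < -3.106) ≈ 0.0009.

z = -3.106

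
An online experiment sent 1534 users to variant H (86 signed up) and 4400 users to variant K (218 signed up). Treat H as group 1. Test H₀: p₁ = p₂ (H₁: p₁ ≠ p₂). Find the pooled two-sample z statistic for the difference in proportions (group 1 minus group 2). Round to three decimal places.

p̂₁ = 86/1534 = 0.056063, p̂₂ = 218/4400 = 0.049545.
Pooled p̂ = (86+218)/(1534+4400) = 304/5934 = 0.051230.
SE = √(p̂(1−p̂)(1/n₁+1/n₂)) = √(0.051230·0.948770·0.000879163) = √(4.27323e-05) = 0.006537.
z = (0.056063 − 0.049545)/0.006537 = 0.006518/0.006537 = 0.997.

z = 0.997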